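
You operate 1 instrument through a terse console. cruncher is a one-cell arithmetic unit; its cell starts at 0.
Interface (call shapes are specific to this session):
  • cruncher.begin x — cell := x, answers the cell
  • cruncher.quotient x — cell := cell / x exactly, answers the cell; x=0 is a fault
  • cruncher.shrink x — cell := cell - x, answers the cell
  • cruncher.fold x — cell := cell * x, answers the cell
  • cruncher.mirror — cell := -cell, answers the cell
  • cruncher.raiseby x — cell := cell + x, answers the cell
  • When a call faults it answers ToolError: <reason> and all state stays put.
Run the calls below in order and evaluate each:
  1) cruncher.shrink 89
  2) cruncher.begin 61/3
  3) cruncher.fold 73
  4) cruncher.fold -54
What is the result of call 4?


> cruncher.shrink x: 89
[out] -89
> cruncher.begin x: 61/3
[out] 61/3
> cruncher.fold x: 73
[out] 4453/3
> cruncher.fold x: -54
[out] -80154

Answer: -80154


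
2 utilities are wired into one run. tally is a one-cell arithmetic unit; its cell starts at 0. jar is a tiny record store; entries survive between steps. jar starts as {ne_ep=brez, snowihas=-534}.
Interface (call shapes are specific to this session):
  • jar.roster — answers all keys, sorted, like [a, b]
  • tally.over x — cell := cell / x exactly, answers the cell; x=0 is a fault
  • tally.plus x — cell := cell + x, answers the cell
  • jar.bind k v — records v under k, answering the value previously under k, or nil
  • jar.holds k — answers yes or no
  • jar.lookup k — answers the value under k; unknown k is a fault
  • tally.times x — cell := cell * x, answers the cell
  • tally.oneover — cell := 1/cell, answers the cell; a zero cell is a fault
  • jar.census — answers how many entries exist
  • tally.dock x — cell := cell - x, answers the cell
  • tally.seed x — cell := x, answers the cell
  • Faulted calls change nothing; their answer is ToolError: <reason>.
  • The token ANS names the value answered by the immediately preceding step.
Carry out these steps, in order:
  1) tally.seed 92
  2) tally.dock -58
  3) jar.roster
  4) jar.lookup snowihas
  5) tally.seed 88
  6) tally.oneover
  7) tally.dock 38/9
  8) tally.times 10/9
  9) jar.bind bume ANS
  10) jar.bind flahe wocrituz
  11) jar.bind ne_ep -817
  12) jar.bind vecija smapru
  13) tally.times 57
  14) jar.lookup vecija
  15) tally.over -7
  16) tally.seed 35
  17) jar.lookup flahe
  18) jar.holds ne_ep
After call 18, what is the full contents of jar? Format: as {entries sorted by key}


~$ tally.seed x→92
[out] 92
~$ tally.dock x→-58
[out] 150
~$ jar.roster
[out] [ne_ep, snowihas]
~$ jar.lookup k→snowihas
[out] -534
~$ tally.seed x→88
[out] 88
~$ tally.oneover
[out] 1/88
~$ tally.dock x→38/9
[out] -3335/792
~$ tally.times x→10/9
[out] -16675/3564
~$ jar.bind k→bume v→ANS
[out] nil
~$ jar.bind k→flahe v→wocrituz
[out] nil
~$ jar.bind k→ne_ep v→-817
[out] brez
~$ jar.bind k→vecija v→smapru
[out] nil
~$ tally.times x→57
[out] -316825/1188
~$ jar.lookup k→vecija
[out] smapru
~$ tally.over x→-7
[out] 316825/8316
~$ tally.seed x→35
[out] 35
~$ jar.lookup k→flahe
[out] wocrituz
~$ jar.holds k→ne_ep
[out] yes

Answer: {bume=-16675/3564, flahe=wocrituz, ne_ep=-817, snowihas=-534, vecija=smapru}


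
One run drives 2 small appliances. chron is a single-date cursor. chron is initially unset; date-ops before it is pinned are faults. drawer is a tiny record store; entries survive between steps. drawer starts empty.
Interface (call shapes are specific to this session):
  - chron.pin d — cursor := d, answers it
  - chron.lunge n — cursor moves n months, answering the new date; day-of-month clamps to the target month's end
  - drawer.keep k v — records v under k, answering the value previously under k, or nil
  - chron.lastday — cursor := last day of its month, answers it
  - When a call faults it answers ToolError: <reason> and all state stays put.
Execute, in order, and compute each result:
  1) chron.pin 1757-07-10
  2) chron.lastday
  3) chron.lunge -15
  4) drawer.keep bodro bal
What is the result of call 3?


Answer: 1756-04-30

Derivation:
% 1. pin(d: 1757-07-10) => 1757-07-10
% 2. lastday() => 1757-07-31
% 3. lunge(n: -15) => 1756-04-30
% 4. keep(k: bodro, v: bal) => nil


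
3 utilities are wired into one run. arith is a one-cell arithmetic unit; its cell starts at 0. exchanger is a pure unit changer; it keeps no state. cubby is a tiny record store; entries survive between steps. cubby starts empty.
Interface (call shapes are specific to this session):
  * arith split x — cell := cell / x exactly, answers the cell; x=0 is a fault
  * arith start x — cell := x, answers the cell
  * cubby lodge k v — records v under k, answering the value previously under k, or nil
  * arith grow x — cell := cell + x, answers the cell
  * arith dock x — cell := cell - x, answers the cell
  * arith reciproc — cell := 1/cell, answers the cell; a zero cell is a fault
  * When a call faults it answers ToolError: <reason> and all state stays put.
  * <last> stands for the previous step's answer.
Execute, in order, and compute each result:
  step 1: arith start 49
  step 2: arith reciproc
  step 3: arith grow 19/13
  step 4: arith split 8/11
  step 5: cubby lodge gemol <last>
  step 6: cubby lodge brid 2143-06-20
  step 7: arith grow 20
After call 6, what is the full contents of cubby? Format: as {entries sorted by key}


Answer: {brid=2143-06-20, gemol=1298/637}

Derivation:
// arith start(x→49) => 49
// arith reciproc() => 1/49
// arith grow(x→19/13) => 944/637
// arith split(x→8/11) => 1298/637
// cubby lodge(k→gemol, v→<last>) => nil
// cubby lodge(k→brid, v→2143-06-20) => nil
// arith grow(x→20) => 14038/637


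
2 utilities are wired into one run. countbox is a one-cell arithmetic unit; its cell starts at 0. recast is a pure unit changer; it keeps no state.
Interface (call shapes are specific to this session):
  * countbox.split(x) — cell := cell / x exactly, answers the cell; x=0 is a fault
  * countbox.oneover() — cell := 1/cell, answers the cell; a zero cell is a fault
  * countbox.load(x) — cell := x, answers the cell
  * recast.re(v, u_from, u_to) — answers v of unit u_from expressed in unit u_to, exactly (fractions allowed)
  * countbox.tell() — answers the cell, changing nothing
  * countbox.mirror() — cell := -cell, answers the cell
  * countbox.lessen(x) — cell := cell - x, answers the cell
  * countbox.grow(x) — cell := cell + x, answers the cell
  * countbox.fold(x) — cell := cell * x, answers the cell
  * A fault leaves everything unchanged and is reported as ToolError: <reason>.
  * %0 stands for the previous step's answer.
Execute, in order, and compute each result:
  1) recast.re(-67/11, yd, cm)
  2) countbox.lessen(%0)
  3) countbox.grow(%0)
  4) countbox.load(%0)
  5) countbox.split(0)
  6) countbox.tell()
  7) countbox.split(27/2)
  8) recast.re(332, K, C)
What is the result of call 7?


Act: recast.re[v: -67/11; u_from: yd; u_to: cm]
Obs: -153162/275
Act: countbox.lessen[x: %0]
Obs: 153162/275
Act: countbox.grow[x: %0]
Obs: 306324/275
Act: countbox.load[x: %0]
Obs: 306324/275
Act: countbox.split[x: 0]
Obs: ToolError: division by zero
Act: countbox.tell[]
Obs: 306324/275
Act: countbox.split[x: 27/2]
Obs: 68072/825
Act: recast.re[v: 332; u_from: K; u_to: C]
Obs: 1177/20

Answer: 68072/825


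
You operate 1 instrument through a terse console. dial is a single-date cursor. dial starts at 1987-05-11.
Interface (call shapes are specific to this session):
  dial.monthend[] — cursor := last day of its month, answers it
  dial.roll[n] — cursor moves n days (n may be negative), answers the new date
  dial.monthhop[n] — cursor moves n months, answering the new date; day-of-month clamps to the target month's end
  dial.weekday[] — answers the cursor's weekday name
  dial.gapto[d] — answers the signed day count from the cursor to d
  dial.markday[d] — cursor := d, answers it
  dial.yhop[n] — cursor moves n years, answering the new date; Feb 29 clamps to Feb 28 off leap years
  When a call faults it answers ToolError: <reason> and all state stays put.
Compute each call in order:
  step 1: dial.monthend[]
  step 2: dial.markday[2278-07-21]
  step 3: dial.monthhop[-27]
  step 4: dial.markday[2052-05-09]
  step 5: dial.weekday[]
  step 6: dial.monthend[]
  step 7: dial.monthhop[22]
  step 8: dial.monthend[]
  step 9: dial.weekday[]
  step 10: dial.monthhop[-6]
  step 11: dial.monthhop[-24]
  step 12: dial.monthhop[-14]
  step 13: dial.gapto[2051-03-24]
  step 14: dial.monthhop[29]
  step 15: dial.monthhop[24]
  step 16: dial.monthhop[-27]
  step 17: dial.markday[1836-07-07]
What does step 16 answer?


Answer: 2052-09-30

Derivation:
Act: monthend[]
Obs: 1987-05-31
Act: markday[d=2278-07-21]
Obs: 2278-07-21
Act: monthhop[n=-27]
Obs: 2276-04-21
Act: markday[d=2052-05-09]
Obs: 2052-05-09
Act: weekday[]
Obs: Thursday
Act: monthend[]
Obs: 2052-05-31
Act: monthhop[n=22]
Obs: 2054-03-31
Act: monthend[]
Obs: 2054-03-31
Act: weekday[]
Obs: Tuesday
Act: monthhop[n=-6]
Obs: 2053-09-30
Act: monthhop[n=-24]
Obs: 2051-09-30
Act: monthhop[n=-14]
Obs: 2050-07-30
Act: gapto[d=2051-03-24]
Obs: 237
Act: monthhop[n=29]
Obs: 2052-12-30
Act: monthhop[n=24]
Obs: 2054-12-30
Act: monthhop[n=-27]
Obs: 2052-09-30
Act: markday[d=1836-07-07]
Obs: 1836-07-07


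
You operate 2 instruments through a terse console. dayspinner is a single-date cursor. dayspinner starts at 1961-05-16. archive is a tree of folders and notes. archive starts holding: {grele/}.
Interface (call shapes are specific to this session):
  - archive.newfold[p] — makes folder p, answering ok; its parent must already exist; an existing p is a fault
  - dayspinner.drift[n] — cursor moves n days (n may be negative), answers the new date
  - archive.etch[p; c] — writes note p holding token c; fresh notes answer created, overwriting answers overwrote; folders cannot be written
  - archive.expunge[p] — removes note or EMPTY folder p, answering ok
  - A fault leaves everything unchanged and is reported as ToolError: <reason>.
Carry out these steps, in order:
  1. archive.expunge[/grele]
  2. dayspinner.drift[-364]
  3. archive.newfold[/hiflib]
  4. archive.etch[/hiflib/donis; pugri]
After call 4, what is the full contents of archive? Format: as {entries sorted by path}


Answer: {hiflib/, hiflib/donis=pugri}

Derivation:
> archive.expunge p→/grele
  ok
> dayspinner.drift n→-364
  1960-05-17
> archive.newfold p→/hiflib
  ok
> archive.etch p→/hiflib/donis c→pugri
  created


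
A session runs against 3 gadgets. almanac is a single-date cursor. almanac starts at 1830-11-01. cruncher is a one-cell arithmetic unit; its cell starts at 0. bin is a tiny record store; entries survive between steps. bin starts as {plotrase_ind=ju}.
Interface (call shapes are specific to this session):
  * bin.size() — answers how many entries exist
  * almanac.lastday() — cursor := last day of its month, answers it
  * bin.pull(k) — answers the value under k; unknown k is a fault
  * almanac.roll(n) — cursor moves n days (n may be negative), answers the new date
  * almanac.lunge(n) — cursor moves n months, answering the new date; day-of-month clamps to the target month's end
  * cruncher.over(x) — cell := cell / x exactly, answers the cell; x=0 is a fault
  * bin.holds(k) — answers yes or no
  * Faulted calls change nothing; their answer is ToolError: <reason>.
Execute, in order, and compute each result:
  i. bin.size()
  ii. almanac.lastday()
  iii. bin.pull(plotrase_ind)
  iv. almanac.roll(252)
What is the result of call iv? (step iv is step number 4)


Answer: 1831-08-09

Derivation:
Step: size[]
Result: 1
Step: lastday[]
Result: 1830-11-30
Step: pull[plotrase_ind]
Result: ju
Step: roll[252]
Result: 1831-08-09


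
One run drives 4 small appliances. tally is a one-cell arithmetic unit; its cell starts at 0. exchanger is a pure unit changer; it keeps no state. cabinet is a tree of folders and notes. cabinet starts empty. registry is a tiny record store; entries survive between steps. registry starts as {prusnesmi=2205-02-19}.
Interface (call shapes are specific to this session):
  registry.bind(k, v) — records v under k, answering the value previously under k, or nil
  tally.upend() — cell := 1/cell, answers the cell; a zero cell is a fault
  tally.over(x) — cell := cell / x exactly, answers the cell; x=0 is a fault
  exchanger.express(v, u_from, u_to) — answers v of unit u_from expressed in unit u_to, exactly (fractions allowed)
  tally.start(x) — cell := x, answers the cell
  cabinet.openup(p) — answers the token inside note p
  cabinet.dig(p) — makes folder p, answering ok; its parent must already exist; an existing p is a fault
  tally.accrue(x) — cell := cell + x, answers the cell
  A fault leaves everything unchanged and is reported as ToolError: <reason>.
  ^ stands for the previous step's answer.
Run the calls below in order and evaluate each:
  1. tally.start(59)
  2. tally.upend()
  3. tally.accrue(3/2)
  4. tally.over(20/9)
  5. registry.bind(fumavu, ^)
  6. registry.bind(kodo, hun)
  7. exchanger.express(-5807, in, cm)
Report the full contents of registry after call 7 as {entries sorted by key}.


Answer: {fumavu=1611/2360, kodo=hun, prusnesmi=2205-02-19}

Derivation:
> tally.start 59
[out] 59
> tally.upend
[out] 1/59
> tally.accrue 3/2
[out] 179/118
> tally.over 20/9
[out] 1611/2360
> registry.bind fumavu ^
[out] nil
> registry.bind kodo hun
[out] nil
> exchanger.express -5807 in cm
[out] -737489/50


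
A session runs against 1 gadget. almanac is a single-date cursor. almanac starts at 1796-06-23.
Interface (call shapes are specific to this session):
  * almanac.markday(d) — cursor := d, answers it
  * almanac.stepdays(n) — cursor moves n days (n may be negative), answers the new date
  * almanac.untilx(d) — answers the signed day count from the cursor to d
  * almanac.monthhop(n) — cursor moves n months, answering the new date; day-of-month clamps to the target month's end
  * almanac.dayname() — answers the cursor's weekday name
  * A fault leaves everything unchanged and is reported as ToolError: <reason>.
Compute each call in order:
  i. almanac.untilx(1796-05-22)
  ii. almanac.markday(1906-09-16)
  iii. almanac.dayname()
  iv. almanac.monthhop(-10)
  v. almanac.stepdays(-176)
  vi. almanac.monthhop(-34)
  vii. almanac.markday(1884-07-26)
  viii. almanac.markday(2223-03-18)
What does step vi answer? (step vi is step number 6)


Answer: 1902-07-24

Derivation:
→ almanac.untilx(1796-05-22)
← -32
→ almanac.markday(1906-09-16)
← 1906-09-16
→ almanac.dayname()
← Sunday
→ almanac.monthhop(-10)
← 1905-11-16
→ almanac.stepdays(-176)
← 1905-05-24
→ almanac.monthhop(-34)
← 1902-07-24
→ almanac.markday(1884-07-26)
← 1884-07-26
→ almanac.markday(2223-03-18)
← 2223-03-18


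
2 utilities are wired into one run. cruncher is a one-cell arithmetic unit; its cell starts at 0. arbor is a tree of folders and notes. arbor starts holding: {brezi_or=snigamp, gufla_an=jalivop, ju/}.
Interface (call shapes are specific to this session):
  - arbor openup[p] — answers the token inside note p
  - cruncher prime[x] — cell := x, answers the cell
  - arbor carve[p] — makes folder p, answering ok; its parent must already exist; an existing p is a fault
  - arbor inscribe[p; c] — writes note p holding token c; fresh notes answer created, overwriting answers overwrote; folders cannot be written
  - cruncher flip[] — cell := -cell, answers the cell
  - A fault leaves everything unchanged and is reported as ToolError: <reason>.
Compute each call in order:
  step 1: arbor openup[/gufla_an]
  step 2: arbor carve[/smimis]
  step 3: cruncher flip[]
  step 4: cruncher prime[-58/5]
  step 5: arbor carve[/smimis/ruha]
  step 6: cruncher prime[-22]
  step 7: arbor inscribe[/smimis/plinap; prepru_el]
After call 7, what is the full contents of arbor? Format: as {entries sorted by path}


Answer: {brezi_or=snigamp, gufla_an=jalivop, ju/, smimis/, smimis/plinap=prepru_el, smimis/ruha/}

Derivation:
→ arbor openup(p='/gufla_an')
← jalivop
→ arbor carve(p='/smimis')
← ok
→ cruncher flip()
← 0
→ cruncher prime(x='-58/5')
← -58/5
→ arbor carve(p='/smimis/ruha')
← ok
→ cruncher prime(x='-22')
← -22
→ arbor inscribe(p='/smimis/plinap', c='prepru_el')
← created


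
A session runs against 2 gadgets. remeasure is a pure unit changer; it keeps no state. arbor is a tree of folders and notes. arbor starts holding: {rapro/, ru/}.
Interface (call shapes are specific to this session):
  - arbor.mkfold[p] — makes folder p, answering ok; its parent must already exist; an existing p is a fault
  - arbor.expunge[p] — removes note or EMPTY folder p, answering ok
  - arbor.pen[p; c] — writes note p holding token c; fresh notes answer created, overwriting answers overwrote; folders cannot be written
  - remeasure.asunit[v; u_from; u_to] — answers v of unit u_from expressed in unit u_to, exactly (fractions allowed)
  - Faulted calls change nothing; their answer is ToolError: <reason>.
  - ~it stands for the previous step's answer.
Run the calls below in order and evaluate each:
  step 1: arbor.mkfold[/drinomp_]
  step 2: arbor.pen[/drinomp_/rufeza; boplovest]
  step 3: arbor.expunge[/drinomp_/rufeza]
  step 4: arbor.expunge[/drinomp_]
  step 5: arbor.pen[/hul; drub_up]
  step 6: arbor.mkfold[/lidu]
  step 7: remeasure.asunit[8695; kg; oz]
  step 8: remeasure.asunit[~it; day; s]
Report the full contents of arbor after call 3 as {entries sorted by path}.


Answer: {drinomp_/, rapro/, ru/}

Derivation:
// arbor.mkfold(p=/drinomp_) => ok
// arbor.pen(p=/drinomp_/rufeza, c=boplovest) => created
// arbor.expunge(p=/drinomp_/rufeza) => ok
// arbor.expunge(p=/drinomp_) => ok
// arbor.pen(p=/hul, c=drub_up) => created
// arbor.mkfold(p=/lidu) => ok
// remeasure.asunit(v=8695, u_from=kg, u_to=oz) => 13912000000000/45359237
// remeasure.asunit(v=~it, u_from=day, u_to=s) => 1201996800000000000/45359237


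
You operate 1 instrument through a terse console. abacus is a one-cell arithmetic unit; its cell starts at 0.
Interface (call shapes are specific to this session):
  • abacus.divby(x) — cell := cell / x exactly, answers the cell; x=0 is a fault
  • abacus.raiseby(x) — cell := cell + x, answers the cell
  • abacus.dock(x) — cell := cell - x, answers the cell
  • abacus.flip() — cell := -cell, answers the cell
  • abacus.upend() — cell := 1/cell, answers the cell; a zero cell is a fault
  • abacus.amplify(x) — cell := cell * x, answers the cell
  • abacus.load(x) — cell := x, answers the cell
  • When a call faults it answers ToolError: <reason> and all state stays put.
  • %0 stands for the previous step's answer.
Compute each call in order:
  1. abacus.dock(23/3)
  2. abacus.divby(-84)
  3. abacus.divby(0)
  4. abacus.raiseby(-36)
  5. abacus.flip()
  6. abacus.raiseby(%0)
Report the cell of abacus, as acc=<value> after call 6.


Step: abacus.dock[23/3]
Result: -23/3
Step: abacus.divby[-84]
Result: 23/252
Step: abacus.divby[0]
Result: ToolError: division by zero
Step: abacus.raiseby[-36]
Result: -9049/252
Step: abacus.flip[]
Result: 9049/252
Step: abacus.raiseby[%0]
Result: 9049/126

Answer: acc=9049/126


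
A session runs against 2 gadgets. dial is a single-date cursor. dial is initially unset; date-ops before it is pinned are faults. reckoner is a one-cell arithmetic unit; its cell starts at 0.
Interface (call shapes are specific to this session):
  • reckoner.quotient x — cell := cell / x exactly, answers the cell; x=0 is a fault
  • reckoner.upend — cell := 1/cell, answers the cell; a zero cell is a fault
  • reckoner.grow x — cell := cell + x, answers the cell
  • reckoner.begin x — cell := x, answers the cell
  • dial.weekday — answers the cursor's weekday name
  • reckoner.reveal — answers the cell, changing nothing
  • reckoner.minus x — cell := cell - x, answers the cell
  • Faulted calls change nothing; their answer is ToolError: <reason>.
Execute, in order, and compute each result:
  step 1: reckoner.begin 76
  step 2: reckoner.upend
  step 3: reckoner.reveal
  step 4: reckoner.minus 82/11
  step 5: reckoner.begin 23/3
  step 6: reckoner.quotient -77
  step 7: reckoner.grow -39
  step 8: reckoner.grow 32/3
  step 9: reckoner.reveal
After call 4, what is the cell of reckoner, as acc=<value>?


Answer: acc=-6221/836

Derivation:
-- 1. reckoner.begin(x='76') => 76
-- 2. reckoner.upend() => 1/76
-- 3. reckoner.reveal() => 1/76
-- 4. reckoner.minus(x='82/11') => -6221/836
-- 5. reckoner.begin(x='23/3') => 23/3
-- 6. reckoner.quotient(x='-77') => -23/231
-- 7. reckoner.grow(x='-39') => -9032/231
-- 8. reckoner.grow(x='32/3') => -6568/231
-- 9. reckoner.reveal() => -6568/231


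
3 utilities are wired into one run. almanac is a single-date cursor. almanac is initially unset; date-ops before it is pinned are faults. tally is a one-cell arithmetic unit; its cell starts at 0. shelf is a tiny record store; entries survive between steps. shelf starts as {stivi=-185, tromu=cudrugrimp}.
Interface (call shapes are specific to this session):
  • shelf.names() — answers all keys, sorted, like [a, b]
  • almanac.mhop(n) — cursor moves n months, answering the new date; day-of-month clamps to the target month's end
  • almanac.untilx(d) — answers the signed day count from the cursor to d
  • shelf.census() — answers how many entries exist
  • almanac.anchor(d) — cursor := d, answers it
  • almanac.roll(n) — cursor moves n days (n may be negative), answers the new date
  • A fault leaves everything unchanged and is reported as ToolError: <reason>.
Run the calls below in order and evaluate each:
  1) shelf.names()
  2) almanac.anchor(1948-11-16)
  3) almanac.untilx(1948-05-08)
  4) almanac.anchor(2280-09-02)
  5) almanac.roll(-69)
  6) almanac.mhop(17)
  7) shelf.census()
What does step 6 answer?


Answer: 2281-11-25

Derivation:
>>> shelf.names
  [stivi, tromu]
>>> almanac.anchor d=1948-11-16
  1948-11-16
>>> almanac.untilx d=1948-05-08
  -192
>>> almanac.anchor d=2280-09-02
  2280-09-02
>>> almanac.roll n=-69
  2280-06-25
>>> almanac.mhop n=17
  2281-11-25
>>> shelf.census
  2


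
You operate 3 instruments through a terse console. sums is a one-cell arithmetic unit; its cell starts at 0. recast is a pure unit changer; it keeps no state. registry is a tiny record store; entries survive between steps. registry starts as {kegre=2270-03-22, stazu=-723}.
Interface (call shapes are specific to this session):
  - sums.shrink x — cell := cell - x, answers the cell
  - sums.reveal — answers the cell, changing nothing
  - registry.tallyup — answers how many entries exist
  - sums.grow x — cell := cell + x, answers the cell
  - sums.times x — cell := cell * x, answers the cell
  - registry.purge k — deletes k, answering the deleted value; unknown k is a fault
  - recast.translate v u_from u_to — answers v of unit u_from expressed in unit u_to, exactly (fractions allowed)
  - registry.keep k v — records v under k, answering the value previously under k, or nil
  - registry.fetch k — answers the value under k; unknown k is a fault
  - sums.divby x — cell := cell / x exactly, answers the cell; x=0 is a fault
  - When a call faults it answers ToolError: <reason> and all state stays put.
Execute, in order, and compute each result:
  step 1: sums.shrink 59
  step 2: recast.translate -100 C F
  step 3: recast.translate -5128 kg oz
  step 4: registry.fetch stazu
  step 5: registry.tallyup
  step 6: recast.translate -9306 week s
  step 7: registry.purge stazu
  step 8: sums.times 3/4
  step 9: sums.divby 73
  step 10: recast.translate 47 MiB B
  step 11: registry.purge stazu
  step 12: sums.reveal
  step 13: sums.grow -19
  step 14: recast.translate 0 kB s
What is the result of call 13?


[in] shrink x: 59
[out] -59
[in] translate v: -100 u_from: C u_to: F
[out] -148
[in] translate v: -5128 u_from: kg u_to: oz
[out] -8204800000000/45359237
[in] fetch k: stazu
[out] -723
[in] tallyup
[out] 2
[in] translate v: -9306 u_from: week u_to: s
[out] -5628268800
[in] purge k: stazu
[out] -723
[in] times x: 3/4
[out] -177/4
[in] divby x: 73
[out] -177/292
[in] translate v: 47 u_from: MiB u_to: B
[out] 49283072
[in] purge k: stazu
[out] ToolError: no such key stazu
[in] reveal
[out] -177/292
[in] grow x: -19
[out] -5725/292
[in] translate v: 0 u_from: kB u_to: s
[out] ToolError: incompatible units

Answer: -5725/292


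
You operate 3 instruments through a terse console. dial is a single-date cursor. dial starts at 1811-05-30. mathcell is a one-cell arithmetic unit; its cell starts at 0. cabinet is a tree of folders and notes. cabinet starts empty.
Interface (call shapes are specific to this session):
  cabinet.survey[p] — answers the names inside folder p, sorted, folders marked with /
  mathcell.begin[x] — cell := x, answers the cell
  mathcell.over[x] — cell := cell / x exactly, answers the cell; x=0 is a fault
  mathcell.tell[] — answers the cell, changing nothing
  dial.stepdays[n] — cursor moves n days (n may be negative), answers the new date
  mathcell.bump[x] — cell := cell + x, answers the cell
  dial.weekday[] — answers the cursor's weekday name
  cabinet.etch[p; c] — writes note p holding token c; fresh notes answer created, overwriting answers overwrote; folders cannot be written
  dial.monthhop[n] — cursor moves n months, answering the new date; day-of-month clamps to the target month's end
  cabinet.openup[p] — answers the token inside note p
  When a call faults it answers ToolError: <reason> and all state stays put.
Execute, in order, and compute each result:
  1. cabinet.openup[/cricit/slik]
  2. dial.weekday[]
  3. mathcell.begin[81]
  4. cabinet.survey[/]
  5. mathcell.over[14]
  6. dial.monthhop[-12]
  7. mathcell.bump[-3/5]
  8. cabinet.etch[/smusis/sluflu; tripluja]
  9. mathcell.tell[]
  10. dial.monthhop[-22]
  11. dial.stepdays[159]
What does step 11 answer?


Answer: 1809-01-05

Derivation:
-- 1. openup(/cricit/slik) => ToolError: not found
-- 2. weekday() => Thursday
-- 3. begin(81) => 81
-- 4. survey(/) => []
-- 5. over(14) => 81/14
-- 6. monthhop(-12) => 1810-05-30
-- 7. bump(-3/5) => 363/70
-- 8. etch(/smusis/sluflu, tripluja) => ToolError: no parent
-- 9. tell() => 363/70
-- 10. monthhop(-22) => 1808-07-30
-- 11. stepdays(159) => 1809-01-05


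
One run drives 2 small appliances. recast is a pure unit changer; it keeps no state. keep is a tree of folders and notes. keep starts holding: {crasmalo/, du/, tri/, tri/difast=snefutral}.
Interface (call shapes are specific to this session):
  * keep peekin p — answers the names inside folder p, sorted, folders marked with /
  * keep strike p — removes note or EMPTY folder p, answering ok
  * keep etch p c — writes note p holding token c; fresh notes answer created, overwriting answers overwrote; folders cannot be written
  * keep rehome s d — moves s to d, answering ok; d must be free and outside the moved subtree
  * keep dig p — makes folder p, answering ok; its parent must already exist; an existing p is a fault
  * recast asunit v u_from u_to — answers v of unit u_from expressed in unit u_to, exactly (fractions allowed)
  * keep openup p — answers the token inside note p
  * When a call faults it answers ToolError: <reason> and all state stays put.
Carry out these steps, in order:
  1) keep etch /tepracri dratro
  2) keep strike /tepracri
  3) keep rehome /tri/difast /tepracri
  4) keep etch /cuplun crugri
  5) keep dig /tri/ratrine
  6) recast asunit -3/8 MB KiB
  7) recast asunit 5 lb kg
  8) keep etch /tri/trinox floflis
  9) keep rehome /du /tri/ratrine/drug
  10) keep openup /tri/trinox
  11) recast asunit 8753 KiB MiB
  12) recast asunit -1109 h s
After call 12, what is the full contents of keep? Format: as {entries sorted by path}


Answer: {crasmalo/, cuplun=crugri, tepracri=snefutral, tri/, tri/ratrine/, tri/ratrine/drug/, tri/trinox=floflis}

Derivation:
Next I call keep etch(p→/tepracri, c→dratro), — result: created.
Next I call keep strike(p→/tepracri): ok.
I call keep rehome(s→/tri/difast, d→/tepracri), which returns ok.
I run keep etch(p→/cuplun, c→crugri), → created.
I call keep dig(p→/tri/ratrine), giving ok.
Now I run recast asunit(v→-3/8, u_from→MB, u_to→KiB), and see -46875/128.
I call recast asunit(v→5, u_from→lb, u_to→kg), and observe 45359237/20000000.
Using keep etch(p→/tri/trinox, c→floflis), — result: created.
I call keep rehome(s→/du, d→/tri/ratrine/drug), and see ok.
I call keep openup(p→/tri/trinox), yielding floflis.
I run recast asunit(v→8753, u_from→KiB, u_to→MiB), and get 8753/1024.
I run recast asunit(v→-1109, u_from→h, u_to→s), and see -3992400.


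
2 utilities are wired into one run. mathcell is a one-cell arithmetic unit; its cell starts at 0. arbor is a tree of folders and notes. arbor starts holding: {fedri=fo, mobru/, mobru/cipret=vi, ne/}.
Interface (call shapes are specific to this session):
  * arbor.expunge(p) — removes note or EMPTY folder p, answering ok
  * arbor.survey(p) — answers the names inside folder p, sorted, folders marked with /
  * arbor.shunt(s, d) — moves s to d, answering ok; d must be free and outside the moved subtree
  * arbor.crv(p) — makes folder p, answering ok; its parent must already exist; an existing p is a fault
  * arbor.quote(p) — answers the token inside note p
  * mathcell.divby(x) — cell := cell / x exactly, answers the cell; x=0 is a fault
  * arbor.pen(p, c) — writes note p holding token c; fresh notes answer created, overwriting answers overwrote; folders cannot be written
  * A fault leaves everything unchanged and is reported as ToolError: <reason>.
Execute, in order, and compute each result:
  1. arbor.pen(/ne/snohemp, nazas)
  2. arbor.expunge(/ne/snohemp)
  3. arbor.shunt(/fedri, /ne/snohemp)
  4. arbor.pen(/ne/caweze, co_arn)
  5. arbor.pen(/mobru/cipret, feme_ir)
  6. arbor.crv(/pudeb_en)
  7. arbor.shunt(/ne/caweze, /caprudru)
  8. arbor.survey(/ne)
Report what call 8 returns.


Using arbor.pen using p→/ne/snohemp, c→nazas, and get created.
Then arbor.expunge using p→/ne/snohemp, and get ok.
I invoke arbor.shunt using s→/fedri, d→/ne/snohemp, and get ok.
I run arbor.pen using p→/ne/caweze, c→co_arn, and see created.
Then arbor.pen using p→/mobru/cipret, c→feme_ir, yielding overwrote.
Then arbor.crv using p→/pudeb_en, giving ok.
Using arbor.shunt using s→/ne/caweze, d→/caprudru: ok.
I run arbor.survey using p→/ne, which returns [snohemp].

Answer: [snohemp]


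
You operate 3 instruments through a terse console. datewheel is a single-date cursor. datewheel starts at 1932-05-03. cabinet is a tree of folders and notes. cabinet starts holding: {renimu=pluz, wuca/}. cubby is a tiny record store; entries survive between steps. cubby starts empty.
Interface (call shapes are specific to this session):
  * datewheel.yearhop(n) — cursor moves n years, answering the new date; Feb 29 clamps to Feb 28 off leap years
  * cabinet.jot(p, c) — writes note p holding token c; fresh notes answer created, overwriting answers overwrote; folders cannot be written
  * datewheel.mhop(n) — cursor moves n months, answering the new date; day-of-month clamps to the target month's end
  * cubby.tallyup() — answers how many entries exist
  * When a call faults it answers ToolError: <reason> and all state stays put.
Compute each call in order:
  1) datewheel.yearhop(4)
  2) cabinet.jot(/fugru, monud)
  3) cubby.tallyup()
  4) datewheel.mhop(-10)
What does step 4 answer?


% datewheel.yearhop n: 4
:: 1936-05-03
% cabinet.jot p: /fugru c: monud
:: created
% cubby.tallyup
:: 0
% datewheel.mhop n: -10
:: 1935-07-03

Answer: 1935-07-03


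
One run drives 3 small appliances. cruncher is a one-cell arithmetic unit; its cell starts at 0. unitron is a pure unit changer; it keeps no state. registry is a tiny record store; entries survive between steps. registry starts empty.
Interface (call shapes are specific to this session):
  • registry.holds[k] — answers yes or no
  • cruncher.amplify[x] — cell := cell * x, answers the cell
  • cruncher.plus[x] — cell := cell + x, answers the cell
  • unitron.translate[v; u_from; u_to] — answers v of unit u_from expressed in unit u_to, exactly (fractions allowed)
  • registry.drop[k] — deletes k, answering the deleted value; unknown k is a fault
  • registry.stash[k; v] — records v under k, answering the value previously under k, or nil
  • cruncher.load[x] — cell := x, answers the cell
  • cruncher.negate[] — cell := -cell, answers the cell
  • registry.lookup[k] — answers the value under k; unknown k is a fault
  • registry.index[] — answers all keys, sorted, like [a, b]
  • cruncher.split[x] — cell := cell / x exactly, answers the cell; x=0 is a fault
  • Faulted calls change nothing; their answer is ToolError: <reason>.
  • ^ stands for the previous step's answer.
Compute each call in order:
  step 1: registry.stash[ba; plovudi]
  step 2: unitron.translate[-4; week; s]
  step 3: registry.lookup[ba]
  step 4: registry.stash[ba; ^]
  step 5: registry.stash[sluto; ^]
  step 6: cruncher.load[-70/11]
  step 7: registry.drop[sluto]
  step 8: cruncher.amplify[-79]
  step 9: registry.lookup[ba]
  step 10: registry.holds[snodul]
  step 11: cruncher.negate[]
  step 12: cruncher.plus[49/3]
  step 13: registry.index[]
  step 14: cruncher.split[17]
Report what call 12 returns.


> registry.stash k=ba v=plovudi
:: nil
> unitron.translate v=-4 u_from=week u_to=s
:: -2419200
> registry.lookup k=ba
:: plovudi
> registry.stash k=ba v=^
:: plovudi
> registry.stash k=sluto v=^
:: nil
> cruncher.load x=-70/11
:: -70/11
> registry.drop k=sluto
:: plovudi
> cruncher.amplify x=-79
:: 5530/11
> registry.lookup k=ba
:: plovudi
> registry.holds k=snodul
:: no
> cruncher.negate
:: -5530/11
> cruncher.plus x=49/3
:: -16051/33
> registry.index
:: [ba]
> cruncher.split x=17
:: -16051/561

Answer: -16051/33


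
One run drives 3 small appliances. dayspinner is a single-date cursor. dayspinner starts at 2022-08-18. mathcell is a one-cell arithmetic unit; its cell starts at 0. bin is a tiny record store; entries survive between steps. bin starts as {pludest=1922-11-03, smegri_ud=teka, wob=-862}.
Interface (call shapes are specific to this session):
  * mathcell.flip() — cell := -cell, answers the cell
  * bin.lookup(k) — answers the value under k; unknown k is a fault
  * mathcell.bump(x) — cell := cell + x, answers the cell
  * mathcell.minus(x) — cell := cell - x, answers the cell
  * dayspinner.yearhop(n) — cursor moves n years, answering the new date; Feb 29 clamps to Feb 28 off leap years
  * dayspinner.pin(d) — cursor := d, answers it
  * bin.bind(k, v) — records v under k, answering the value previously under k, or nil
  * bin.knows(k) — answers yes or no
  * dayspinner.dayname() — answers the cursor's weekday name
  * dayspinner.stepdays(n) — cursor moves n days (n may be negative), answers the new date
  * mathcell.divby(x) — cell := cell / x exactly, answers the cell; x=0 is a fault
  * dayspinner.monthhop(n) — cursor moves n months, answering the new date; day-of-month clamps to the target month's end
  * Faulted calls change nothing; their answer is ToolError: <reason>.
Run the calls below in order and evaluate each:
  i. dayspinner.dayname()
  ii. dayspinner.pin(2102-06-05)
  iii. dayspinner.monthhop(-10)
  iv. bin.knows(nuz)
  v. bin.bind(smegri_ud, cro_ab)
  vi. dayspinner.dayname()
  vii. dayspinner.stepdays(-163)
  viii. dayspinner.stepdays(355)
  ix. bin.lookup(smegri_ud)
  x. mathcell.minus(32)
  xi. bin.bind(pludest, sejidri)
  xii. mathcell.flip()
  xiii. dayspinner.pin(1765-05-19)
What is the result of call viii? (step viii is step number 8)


==> dayspinner.dayname()
<== Thursday
==> dayspinner.pin(d→2102-06-05)
<== 2102-06-05
==> dayspinner.monthhop(n→-10)
<== 2101-08-05
==> bin.knows(k→nuz)
<== no
==> bin.bind(k→smegri_ud, v→cro_ab)
<== teka
==> dayspinner.dayname()
<== Friday
==> dayspinner.stepdays(n→-163)
<== 2101-02-23
==> dayspinner.stepdays(n→355)
<== 2102-02-13
==> bin.lookup(k→smegri_ud)
<== cro_ab
==> mathcell.minus(x→32)
<== -32
==> bin.bind(k→pludest, v→sejidri)
<== 1922-11-03
==> mathcell.flip()
<== 32
==> dayspinner.pin(d→1765-05-19)
<== 1765-05-19

Answer: 2102-02-13


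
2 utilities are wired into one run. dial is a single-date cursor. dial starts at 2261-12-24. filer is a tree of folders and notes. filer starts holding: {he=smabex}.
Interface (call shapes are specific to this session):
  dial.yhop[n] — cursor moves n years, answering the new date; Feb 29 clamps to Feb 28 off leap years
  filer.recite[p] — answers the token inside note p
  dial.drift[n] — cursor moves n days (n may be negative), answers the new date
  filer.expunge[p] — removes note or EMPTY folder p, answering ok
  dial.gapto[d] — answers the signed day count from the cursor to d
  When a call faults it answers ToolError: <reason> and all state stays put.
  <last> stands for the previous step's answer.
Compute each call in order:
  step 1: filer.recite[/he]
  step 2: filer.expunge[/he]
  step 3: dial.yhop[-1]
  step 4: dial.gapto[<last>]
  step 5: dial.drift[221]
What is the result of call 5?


Answer: 2261-08-02

Derivation:
% filer.recite /he
[out] smabex
% filer.expunge /he
[out] ok
% dial.yhop -1
[out] 2260-12-24
% dial.gapto <last>
[out] 0
% dial.drift 221
[out] 2261-08-02


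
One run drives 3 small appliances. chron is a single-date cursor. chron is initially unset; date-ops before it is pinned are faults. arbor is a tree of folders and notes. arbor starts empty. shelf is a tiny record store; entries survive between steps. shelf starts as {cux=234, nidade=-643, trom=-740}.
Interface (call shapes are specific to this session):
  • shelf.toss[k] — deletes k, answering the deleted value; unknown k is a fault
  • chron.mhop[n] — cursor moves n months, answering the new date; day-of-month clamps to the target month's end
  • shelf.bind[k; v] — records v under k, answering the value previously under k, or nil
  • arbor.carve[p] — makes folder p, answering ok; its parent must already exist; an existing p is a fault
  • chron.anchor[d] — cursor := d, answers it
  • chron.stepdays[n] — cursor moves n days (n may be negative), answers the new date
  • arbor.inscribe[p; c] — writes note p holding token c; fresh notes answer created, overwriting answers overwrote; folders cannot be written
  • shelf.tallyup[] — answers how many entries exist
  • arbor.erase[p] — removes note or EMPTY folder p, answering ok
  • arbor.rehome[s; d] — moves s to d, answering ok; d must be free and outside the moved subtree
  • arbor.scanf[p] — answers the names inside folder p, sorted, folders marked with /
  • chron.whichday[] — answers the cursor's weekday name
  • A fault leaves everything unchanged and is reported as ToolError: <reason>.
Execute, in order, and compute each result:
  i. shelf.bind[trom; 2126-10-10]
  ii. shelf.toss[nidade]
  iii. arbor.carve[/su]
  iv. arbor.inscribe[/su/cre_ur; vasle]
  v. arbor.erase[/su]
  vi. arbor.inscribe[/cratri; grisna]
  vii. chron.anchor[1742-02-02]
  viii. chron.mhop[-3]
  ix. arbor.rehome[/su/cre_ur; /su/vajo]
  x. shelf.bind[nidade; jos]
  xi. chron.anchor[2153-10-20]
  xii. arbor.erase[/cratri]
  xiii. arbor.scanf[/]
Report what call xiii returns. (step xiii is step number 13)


# 1. shelf.bind(k=trom, v=2126-10-10) : -740
# 2. shelf.toss(k=nidade) : -643
# 3. arbor.carve(p=/su) : ok
# 4. arbor.inscribe(p=/su/cre_ur, c=vasle) : created
# 5. arbor.erase(p=/su) : ToolError: not empty
# 6. arbor.inscribe(p=/cratri, c=grisna) : created
# 7. chron.anchor(d=1742-02-02) : 1742-02-02
# 8. chron.mhop(n=-3) : 1741-11-02
# 9. arbor.rehome(s=/su/cre_ur, d=/su/vajo) : ok
# 10. shelf.bind(k=nidade, v=jos) : nil
# 11. chron.anchor(d=2153-10-20) : 2153-10-20
# 12. arbor.erase(p=/cratri) : ok
# 13. arbor.scanf(p=/) : [su/]

Answer: [su/]


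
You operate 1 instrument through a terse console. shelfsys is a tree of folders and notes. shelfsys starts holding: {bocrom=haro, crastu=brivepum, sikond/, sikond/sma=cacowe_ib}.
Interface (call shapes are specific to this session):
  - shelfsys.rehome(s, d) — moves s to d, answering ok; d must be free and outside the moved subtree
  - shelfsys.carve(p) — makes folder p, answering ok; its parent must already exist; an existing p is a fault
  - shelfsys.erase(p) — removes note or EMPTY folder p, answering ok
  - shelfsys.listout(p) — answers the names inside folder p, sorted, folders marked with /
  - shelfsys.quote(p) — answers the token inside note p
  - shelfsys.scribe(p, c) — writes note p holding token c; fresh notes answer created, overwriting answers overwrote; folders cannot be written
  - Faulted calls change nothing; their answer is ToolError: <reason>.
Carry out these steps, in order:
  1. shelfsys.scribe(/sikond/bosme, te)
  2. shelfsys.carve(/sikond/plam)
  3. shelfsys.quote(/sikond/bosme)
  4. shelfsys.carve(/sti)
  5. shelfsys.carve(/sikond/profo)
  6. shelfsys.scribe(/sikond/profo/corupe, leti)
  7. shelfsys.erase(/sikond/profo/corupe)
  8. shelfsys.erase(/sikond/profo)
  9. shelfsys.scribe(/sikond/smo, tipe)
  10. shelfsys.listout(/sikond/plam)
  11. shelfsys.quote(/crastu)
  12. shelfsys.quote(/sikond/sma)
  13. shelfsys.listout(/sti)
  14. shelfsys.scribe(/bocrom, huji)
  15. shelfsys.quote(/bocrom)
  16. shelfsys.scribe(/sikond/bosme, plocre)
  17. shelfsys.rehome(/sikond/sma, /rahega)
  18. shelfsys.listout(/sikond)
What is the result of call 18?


Answer: [bosme, plam/, smo]

Derivation:
% shelfsys.scribe(p: /sikond/bosme, c: te) -> created
% shelfsys.carve(p: /sikond/plam) -> ok
% shelfsys.quote(p: /sikond/bosme) -> te
% shelfsys.carve(p: /sti) -> ok
% shelfsys.carve(p: /sikond/profo) -> ok
% shelfsys.scribe(p: /sikond/profo/corupe, c: leti) -> created
% shelfsys.erase(p: /sikond/profo/corupe) -> ok
% shelfsys.erase(p: /sikond/profo) -> ok
% shelfsys.scribe(p: /sikond/smo, c: tipe) -> created
% shelfsys.listout(p: /sikond/plam) -> []
% shelfsys.quote(p: /crastu) -> brivepum
% shelfsys.quote(p: /sikond/sma) -> cacowe_ib
% shelfsys.listout(p: /sti) -> []
% shelfsys.scribe(p: /bocrom, c: huji) -> overwrote
% shelfsys.quote(p: /bocrom) -> huji
% shelfsys.scribe(p: /sikond/bosme, c: plocre) -> overwrote
% shelfsys.rehome(s: /sikond/sma, d: /rahega) -> ok
% shelfsys.listout(p: /sikond) -> [bosme, plam/, smo]
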